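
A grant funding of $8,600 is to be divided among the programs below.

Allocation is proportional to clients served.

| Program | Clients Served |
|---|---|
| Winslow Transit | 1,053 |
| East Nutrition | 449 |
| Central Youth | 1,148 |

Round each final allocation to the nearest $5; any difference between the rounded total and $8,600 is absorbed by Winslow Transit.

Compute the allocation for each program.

Sum of clients served: 2,650.
Unrounded shares: Winslow Transit 1,053/2,650 × $8,600 = 3,417.28; East Nutrition 449/2,650 × $8,600 = 1,457.13; Central Youth 1,148/2,650 × $8,600 = 3,725.58.
At nearest $5: Winslow Transit $3,415; East Nutrition $1,455; Central Youth $3,725. Sum = $8,595.
Difference $8,600 − $8,595 = +$5 applied to Winslow Transit: Winslow Transit becomes $3,420.

Winslow Transit: $3,420; East Nutrition: $1,455; Central Youth: $3,725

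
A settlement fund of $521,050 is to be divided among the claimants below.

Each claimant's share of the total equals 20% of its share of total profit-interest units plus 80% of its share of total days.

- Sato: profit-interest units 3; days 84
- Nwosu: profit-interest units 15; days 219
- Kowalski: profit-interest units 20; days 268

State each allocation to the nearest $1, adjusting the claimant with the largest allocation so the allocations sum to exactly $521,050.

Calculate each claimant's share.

Sato: $69,549 | Nwosu: $201,009 | Kowalski: $250,492

Profit-interest units total 38; days total 571.
Blended shares (20% profit-interest units + 80% days): Sato 0.1335; Nwosu 0.3858; Kowalski 0.4807.
Unrounded shares: Sato 69,548.58; Nwosu 201,009.36; Kowalski 250,492.06.
Rounded to nearest $1: Sato $69,549; Nwosu $201,009; Kowalski $250,492. Sum = $521,050.
Rounded total matches; no reconciliation needed.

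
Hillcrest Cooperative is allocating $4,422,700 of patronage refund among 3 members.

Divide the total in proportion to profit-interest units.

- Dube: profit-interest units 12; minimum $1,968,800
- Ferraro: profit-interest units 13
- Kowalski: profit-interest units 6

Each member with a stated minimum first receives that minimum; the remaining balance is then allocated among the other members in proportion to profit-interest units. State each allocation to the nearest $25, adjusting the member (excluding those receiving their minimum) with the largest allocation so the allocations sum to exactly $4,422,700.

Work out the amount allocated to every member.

Fund the minimums — Dube $1,968,800. Remaining pool $2,453,900.
Remaining pool split over remaining profit-interest units 19: Ferraro 1,678,984.21 → $1,678,975; Kowalski 774,915.79 → $774,925.

Dube: $1,968,800 · Ferraro: $1,678,975 · Kowalski: $774,925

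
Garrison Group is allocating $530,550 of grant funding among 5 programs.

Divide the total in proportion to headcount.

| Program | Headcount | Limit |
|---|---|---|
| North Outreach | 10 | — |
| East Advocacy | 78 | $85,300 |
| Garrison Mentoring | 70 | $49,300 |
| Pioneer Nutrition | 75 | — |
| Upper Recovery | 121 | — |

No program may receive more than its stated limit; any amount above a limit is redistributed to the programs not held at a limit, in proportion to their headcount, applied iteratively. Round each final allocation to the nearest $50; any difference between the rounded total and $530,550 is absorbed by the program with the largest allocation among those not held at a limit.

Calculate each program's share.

North Outreach: $19,200 | East Advocacy: $85,300 | Garrison Mentoring: $49,300 | Pioneer Nutrition: $144,150 | Upper Recovery: $232,600

Headcount total: 354.
Proportional shares (ignoring caps): North Outreach 14,987.29; East Advocacy 116,900.85; Garrison Mentoring 104,911.02; Pioneer Nutrition 112,404.66; Upper Recovery 181,346.19.
Cap binds for East Advocacy ($85,300), Garrison Mentoring ($49,300); residual $395,950 reallocated over remaining headcount 206.
Remaining shares: North Outreach 19,220.87 → $19,200; Pioneer Nutrition 144,156.55 → $144,150; Upper Recovery 232,572.57 → $232,550.
Rounding difference +$50 applied to Upper Recovery → $232,600.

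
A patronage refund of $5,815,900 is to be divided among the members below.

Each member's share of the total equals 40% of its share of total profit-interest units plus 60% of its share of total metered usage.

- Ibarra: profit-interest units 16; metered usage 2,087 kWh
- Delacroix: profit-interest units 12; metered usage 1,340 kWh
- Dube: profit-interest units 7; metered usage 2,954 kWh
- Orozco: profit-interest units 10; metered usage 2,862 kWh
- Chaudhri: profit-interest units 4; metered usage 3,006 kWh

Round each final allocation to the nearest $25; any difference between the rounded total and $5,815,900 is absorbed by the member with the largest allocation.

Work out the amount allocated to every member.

Ibarra: $1,354,175; Delacroix: $951,475; Dube: $1,173,875; Orozco: $1,290,100; Chaudhri: $1,046,275

Profit-interest units total 49; metered usage total 12,249.
Composite weights (40% profit-interest units + 60% metered usage): Ibarra 0.2328; Delacroix 0.1636; Dube 0.2018; Orozco 0.2218; Chaudhri 0.1799.
Unrounded shares: Ibarra 1,354,179.96; Delacroix 951,464.93; Dube 1,173,883.49; Orozco 1,290,104.39; Chaudhri 1,046,267.23.
At nearest $25: Ibarra $1,354,175; Delacroix $951,475; Dube $1,173,875; Orozco $1,290,100; Chaudhri $1,046,275. Sum = $5,815,900.
No rounding difference to absorb.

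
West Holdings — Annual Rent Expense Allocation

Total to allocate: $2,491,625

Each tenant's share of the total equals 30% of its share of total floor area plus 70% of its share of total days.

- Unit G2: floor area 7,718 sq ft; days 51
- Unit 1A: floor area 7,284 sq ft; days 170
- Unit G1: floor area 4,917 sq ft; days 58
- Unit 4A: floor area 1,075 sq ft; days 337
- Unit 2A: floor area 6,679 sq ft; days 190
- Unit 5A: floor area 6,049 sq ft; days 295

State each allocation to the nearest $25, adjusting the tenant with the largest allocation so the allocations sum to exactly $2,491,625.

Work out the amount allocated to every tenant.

Unit G2: $251,875 | Unit 1A: $430,750 | Unit G1: $200,875 | Unit 4A: $557,675 | Unit 2A: $449,025 | Unit 5A: $601,425

Totals — floor area 33,722, days 1,101.
Blended shares (30% floor area + 70% days): Unit G2 0.1011; Unit 1A 0.1729; Unit G1 0.0806; Unit 4A 0.2238; Unit 2A 0.1802; Unit 5A 0.2414.
Proportional shares: Unit G2 251,869.59; Unit 1A 430,762.07; Unit G1 200,871.13; Unit 4A 557,683.61; Unit 2A 449,034.32; Unit 5A 601,404.28.
Rounded to nearest $25: Unit G2 $251,875; Unit 1A $430,750; Unit G1 $200,875; Unit 4A $557,675; Unit 2A $449,025; Unit 5A $601,400. Sum = $2,491,600.
Difference $2,491,625 − $2,491,600 = +$25 applied to largest allocation (Unit 5A): Unit 5A becomes $601,425.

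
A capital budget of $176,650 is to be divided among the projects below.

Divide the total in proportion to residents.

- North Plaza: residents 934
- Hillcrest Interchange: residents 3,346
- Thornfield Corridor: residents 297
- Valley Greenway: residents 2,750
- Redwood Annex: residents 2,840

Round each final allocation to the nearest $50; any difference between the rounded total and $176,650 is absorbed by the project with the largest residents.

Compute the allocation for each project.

Combined residents = 10,167.
Proportional shares: North Plaza 934/10,167 × $176,650 = 16,228.10; Hillcrest Interchange 3,346/10,167 × $176,650 = 58,136.22; Thornfield Corridor 297/10,167 × $176,650 = 5,160.33; Valley Greenway 2,750/10,167 × $176,650 = 47,780.81; Redwood Annex 2,840/10,167 × $176,650 = 49,344.55.
After rounding ($50): North Plaza $16,250; Hillcrest Interchange $58,150; Thornfield Corridor $5,150; Valley Greenway $47,800; Redwood Annex $49,350. Sum = $176,700.
Difference $176,650 − $176,700 = −$50 applied to largest residents (Hillcrest Interchange): Hillcrest Interchange becomes $58,100.

North Plaza: $16,250; Hillcrest Interchange: $58,100; Thornfield Corridor: $5,150; Valley Greenway: $47,800; Redwood Annex: $49,350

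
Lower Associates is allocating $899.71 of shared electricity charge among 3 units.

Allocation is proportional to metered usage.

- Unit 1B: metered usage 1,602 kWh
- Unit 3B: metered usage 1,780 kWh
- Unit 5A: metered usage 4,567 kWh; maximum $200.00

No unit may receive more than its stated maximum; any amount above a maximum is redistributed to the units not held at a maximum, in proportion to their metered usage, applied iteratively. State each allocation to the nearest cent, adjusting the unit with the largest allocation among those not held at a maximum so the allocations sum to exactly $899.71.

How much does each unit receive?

Metered usage total: 7,949.
Pro-rata shares before constraints: Unit 1B 181.3229; Unit 3B 201.4698; Unit 5A 516.9173.
Held at cap: Unit 5A ($200.00); remaining pool $699.71 reallocated over remaining metered usage 3,382.
Shares after redistribution: Unit 1B 331.4416 → $331.44; Unit 3B 368.2684 → $368.27.

Unit 1B: $331.44; Unit 3B: $368.27; Unit 5A: $200.00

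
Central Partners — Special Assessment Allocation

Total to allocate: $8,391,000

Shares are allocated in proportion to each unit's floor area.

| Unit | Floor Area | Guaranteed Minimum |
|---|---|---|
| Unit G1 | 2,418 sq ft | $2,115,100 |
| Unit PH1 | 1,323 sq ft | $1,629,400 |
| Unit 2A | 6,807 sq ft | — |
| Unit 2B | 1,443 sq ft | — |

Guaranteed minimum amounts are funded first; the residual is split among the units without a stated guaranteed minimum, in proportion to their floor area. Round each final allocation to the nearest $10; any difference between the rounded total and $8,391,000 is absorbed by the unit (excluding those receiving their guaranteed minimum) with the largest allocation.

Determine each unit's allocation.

Fund the minimums — Unit G1 $2,115,100; Unit PH1 $1,629,400. Balance $4,646,500.
Balance split over remaining floor area 8,250: Unit 2A 3,833,784.91 → $3,833,780; Unit 2B 812,715.09 → $812,720.

Unit G1: $2,115,100; Unit PH1: $1,629,400; Unit 2A: $3,833,780; Unit 2B: $812,720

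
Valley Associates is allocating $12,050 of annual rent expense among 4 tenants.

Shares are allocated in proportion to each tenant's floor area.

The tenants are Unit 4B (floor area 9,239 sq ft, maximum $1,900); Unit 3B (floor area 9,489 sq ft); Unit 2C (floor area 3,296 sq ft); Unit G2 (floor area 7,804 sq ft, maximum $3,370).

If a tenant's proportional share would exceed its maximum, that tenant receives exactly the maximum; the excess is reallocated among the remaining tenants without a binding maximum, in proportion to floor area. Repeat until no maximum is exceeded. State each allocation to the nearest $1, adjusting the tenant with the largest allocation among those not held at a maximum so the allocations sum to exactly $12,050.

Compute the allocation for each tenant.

Combined floor area = 29,828.
Pro-rata shares before constraints: Unit 4B 3,732.40; Unit 3B 3,833.39; Unit 2C 1,331.53; Unit G2 3,152.68.
Held at cap: Unit 4B ($1,900); remaining pool $10,150 reallocated over remaining floor area 20,589.
Held at cap: Unit G2 ($3,370); remaining pool $6,780 reallocated over remaining floor area 12,785.
Redistributed shares: Unit 3B 5,032.10 → $5,032; Unit 2C 1,747.90 → $1,748.

Unit 4B: $1,900 | Unit 3B: $5,032 | Unit 2C: $1,748 | Unit G2: $3,370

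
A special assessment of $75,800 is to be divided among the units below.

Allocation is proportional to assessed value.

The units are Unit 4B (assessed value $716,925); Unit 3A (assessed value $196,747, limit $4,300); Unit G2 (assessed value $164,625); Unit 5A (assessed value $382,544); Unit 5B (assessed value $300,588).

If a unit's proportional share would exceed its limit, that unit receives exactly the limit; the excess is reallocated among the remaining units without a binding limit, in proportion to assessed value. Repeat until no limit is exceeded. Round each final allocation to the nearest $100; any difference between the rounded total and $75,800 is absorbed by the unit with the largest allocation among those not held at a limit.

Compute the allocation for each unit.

Unit 4B: $32,800 · Unit 3A: $4,300 · Unit G2: $7,500 · Unit 5A: $17,500 · Unit 5B: $13,700

Combined assessed value = 1,761,429.
Proportional shares (ignoring caps): Unit 4B 30,851.61; Unit 3A 8,466.66; Unit G2 7,084.35; Unit 5A 16,462.11; Unit 5B 12,935.28.
Capped: Unit 3A ($4,300); residual $71,500 reallocated over remaining assessed value 1,564,682.
Shares after redistribution: Unit 4B 32,760.74 → $32,800; Unit G2 7,522.73 → $7,500; Unit 5A 17,480.80 → $17,500; Unit 5B 13,735.73 → $13,700.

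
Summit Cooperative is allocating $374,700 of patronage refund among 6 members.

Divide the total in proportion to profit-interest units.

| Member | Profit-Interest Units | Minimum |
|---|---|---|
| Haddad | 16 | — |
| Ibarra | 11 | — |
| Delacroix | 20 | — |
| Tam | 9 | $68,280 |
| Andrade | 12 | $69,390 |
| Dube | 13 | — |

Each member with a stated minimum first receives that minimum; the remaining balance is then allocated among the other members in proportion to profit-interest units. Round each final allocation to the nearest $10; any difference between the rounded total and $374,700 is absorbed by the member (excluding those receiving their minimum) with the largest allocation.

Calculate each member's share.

Minimums first: Tam $68,280; Andrade $69,390. Remaining pool $237,030.
Remaining pool split over remaining profit-interest units 60: Haddad 63,208.00 → $63,210; Ibarra 43,455.50 → $43,460; Delacroix 79,010.00 → $79,010; Dube 51,356.50 → $51,360.
Rounding difference −$10 applied to Delacroix → $79,000.

Haddad: $63,210 | Ibarra: $43,460 | Delacroix: $79,000 | Tam: $68,280 | Andrade: $69,390 | Dube: $51,360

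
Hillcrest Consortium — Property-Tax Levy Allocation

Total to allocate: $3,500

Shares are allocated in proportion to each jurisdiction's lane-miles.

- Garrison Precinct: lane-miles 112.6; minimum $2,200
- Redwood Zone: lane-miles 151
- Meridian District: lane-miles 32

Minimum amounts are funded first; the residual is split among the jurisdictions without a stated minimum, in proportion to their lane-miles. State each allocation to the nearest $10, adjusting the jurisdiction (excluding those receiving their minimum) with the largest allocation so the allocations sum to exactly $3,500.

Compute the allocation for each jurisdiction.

Guaranteed amounts: Garrison Precinct $2,200. Remaining pool $1,300.
Remaining pool split over remaining lane-miles 183: Redwood Zone 1,072.68 → $1,070; Meridian District 227.32 → $230.

Garrison Precinct: $2,200 · Redwood Zone: $1,070 · Meridian District: $230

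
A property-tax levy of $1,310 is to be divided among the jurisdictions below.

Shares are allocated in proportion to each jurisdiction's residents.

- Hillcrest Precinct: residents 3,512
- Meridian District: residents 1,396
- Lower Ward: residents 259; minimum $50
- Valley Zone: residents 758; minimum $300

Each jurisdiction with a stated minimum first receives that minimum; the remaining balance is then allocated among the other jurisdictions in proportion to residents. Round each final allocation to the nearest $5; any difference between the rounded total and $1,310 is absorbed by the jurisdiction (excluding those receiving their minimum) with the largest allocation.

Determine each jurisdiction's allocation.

Hillcrest Precinct: $685; Meridian District: $275; Lower Ward: $50; Valley Zone: $300

Minimums first: Lower Ward $50; Valley Zone $300. Remaining pool $960.
Remaining pool split over remaining residents 4,908: Hillcrest Precinct 686.94 → $685; Meridian District 273.06 → $275.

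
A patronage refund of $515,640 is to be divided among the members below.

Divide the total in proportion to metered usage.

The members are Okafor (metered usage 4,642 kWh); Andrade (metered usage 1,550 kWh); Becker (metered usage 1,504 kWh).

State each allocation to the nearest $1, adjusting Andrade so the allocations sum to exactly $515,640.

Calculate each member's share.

Okafor: $311,019 | Andrade: $103,851 | Becker: $100,770

Total metered usage = 7,696.
Unrounded shares: Okafor 4,642/7,696 × $515,640 = 311,018.83; Andrade 1,550/7,696 × $515,640 = 103,851.61; Becker 1,504/7,696 × $515,640 = 100,769.56.
At nearest $1: Okafor $311,019; Andrade $103,852; Becker $100,770. Sum = $515,641.
Difference $515,640 − $515,641 = −$1 applied to Andrade: Andrade becomes $103,851.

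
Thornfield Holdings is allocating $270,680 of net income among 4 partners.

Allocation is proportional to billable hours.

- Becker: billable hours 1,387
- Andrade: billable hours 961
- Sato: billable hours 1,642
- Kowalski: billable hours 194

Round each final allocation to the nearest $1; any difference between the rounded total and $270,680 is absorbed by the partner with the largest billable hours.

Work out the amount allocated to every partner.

Becker: $89,731 | Andrade: $62,171 | Sato: $106,227 | Kowalski: $12,551

Sum of billable hours: 1,387 + 961 + 1,642 + 194 = 4,184.
Proportional shares: Becker 89,730.68; Andrade 62,171.00; Sato 106,227.67; Kowalski 12,550.65.
Rounded to nearest $1: Becker $89,731; Andrade $62,171; Sato $106,228; Kowalski $12,551. Sum = $270,681.
Difference $270,680 − $270,681 = −$1 applied to largest billable hours (Sato): Sato becomes $106,227.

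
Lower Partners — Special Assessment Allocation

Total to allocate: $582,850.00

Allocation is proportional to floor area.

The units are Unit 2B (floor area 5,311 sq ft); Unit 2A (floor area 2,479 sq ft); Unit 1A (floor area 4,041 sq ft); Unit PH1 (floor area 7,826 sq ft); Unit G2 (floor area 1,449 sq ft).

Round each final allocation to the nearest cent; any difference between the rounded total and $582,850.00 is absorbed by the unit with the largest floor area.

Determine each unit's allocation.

Floor area total: 5,311 + 2,479 + 4,041 + 7,826 + 1,449 = 21,106.
Raw shares: Unit 2B 146,665.2303; Unit 2A 68,458.5023; Unit 1A 111,593.7103; Unit PH1 216,117.8859; Unit G2 40,014.6712.
Rounded to nearest cent: Unit 2B $146,665.23; Unit 2A $68,458.50; Unit 1A $111,593.71; Unit PH1 $216,117.89; Unit G2 $40,014.67. Sum = $582,850.00.
Sum already equals the total — no adjustment.

Unit 2B: $146,665.23 · Unit 2A: $68,458.50 · Unit 1A: $111,593.71 · Unit PH1: $216,117.89 · Unit G2: $40,014.67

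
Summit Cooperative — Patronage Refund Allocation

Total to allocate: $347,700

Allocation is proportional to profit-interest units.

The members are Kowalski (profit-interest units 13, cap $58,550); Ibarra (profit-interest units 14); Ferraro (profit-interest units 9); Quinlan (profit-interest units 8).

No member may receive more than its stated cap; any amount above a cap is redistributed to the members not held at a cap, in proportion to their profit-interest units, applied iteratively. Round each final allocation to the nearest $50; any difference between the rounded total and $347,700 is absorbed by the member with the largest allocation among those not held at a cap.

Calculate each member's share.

Kowalski: $58,550 · Ibarra: $130,600 · Ferraro: $83,950 · Quinlan: $74,600

Sum of profit-interest units: 44.
Pro-rata shares before constraints: Kowalski 102,729.55; Ibarra 110,631.82; Ferraro 71,120.45; Quinlan 63,218.18.
Held at cap: Kowalski ($58,550); residual $289,150 reallocated over remaining profit-interest units 31.
Remaining shares: Ibarra 130,583.87 → $130,600; Ferraro 83,946.77 → $83,950; Quinlan 74,619.35 → $74,600.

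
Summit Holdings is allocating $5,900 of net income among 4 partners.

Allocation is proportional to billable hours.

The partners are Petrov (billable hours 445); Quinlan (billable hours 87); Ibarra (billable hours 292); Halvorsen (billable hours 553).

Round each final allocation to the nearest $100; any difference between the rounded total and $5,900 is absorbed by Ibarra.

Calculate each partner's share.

Petrov: $1,900 | Quinlan: $400 | Ibarra: $1,200 | Halvorsen: $2,400

Sum of billable hours: 1,377.
Pro-rata amounts: Petrov 445/1,377 × $5,900 = 1,906.68; Quinlan 87/1,377 × $5,900 = 372.77; Ibarra 292/1,377 × $5,900 = 1,251.13; Halvorsen 553/1,377 × $5,900 = 2,369.43.
At nearest $100: Petrov $1,900; Quinlan $400; Ibarra $1,300; Halvorsen $2,400. Sum = $6,000.
Difference $5,900 − $6,000 = −$100 applied to Ibarra: Ibarra becomes $1,200.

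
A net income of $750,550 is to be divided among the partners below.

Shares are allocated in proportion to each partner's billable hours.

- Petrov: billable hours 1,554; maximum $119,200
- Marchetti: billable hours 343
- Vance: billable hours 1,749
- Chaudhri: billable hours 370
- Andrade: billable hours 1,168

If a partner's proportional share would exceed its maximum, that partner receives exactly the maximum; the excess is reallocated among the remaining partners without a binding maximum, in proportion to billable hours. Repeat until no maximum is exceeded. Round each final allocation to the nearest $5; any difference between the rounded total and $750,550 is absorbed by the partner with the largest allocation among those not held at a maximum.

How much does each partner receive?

Total billable hours = 5,184.
Unconstrained shares: Petrov 224,991.26; Marchetti 49,660.23; Vance 253,223.76; Chaudhri 53,569.35; Andrade 169,105.40.
Held at cap: Petrov ($119,200); residual $631,350 reallocated over remaining billable hours 3,630.
Redistributed shares: Marchetti 59,656.49 → $59,655; Vance 304,195.91 → $304,195; Chaudhri 64,352.48 → $64,350; Andrade 203,145.12 → $203,145.
Rounding difference +$5 applied to Vance → $304,200.

Petrov: $119,200; Marchetti: $59,655; Vance: $304,200; Chaudhri: $64,350; Andrade: $203,145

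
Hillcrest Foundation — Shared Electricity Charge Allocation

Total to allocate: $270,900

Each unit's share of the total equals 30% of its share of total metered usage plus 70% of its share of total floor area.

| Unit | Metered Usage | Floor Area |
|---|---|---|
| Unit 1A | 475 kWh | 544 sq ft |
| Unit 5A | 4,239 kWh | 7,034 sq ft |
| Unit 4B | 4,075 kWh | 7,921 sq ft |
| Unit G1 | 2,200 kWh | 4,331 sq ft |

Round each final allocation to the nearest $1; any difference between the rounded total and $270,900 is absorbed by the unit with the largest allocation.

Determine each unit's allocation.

Totals — metered usage 10,989, floor area 19,830.
Blended shares (30% metered usage + 70% floor area): Unit 1A 0.0322; Unit 5A 0.3640; Unit 4B 0.3909; Unit G1 0.2129.
Raw shares: Unit 1A 8,715.05; Unit 5A 98,614.47; Unit 4B 105,883.79; Unit G1 57,686.69.
After rounding ($1): Unit 1A $8,715; Unit 5A $98,614; Unit 4B $105,884; Unit G1 $57,687. Sum = $270,900.
No rounding difference to absorb.

Unit 1A: $8,715 · Unit 5A: $98,614 · Unit 4B: $105,884 · Unit G1: $57,687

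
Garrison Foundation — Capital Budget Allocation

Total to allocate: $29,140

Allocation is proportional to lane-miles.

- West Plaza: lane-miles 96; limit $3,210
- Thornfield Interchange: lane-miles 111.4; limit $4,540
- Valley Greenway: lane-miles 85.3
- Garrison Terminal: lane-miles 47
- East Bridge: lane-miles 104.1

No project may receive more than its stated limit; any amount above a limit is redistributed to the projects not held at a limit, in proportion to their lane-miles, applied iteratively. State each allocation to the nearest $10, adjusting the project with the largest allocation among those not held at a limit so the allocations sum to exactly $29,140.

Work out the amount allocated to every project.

Total lane-miles = 443.8.
Pro-rata shares before constraints: West Plaza 6,303.38; Thornfield Interchange 7,314.55; Valley Greenway 5,600.82; Garrison Terminal 3,086.03; East Bridge 6,835.23.
Capped: West Plaza ($3,210), Thornfield Interchange ($4,540); remaining pool $21,390 reallocated over remaining lane-miles 236.4.
Shares after redistribution: Valley Greenway 7,718.13 → $7,720; Garrison Terminal 4,252.66 → $4,250; East Bridge 9,419.20 → $9,420.

West Plaza: $3,210; Thornfield Interchange: $4,540; Valley Greenway: $7,720; Garrison Terminal: $4,250; East Bridge: $9,420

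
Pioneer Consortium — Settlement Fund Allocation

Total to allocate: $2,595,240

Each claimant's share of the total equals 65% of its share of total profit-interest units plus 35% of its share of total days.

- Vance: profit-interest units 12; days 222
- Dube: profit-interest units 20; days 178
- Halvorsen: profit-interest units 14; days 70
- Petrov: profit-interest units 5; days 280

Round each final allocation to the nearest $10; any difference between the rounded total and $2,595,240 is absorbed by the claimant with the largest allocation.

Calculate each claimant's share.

Vance: $665,790; Dube: $877,110; Halvorsen: $547,850; Petrov: $504,490

Totals — profit-interest units 51, days 750.
Composite weights (65% profit-interest units + 35% days): Vance 0.2565; Dube 0.3380; Halvorsen 0.2111; Petrov 0.1944.
Pro-rata amounts: Vance 665,785.92; Dube 877,109.70; Halvorsen 547,850.08; Petrov 504,494.30.
Rounded to nearest $10: Vance $665,790; Dube $877,110; Halvorsen $547,850; Petrov $504,490. Sum = $2,595,240.
Rounded total matches; no reconciliation needed.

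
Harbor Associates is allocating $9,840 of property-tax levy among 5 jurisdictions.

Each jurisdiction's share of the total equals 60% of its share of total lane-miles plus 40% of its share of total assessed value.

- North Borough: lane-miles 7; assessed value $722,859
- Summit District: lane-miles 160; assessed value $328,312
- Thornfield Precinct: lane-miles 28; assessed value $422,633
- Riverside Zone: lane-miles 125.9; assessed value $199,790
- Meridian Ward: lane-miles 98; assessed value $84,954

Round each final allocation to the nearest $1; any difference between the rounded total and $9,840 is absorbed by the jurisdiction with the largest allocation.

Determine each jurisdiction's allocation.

Totals — lane-miles 418.9, assessed value 1,758,548.
Combined weights (60% lane-miles + 40% assessed value): North Borough 0.1744; Summit District 0.3038; Thornfield Precinct 0.1362; Riverside Zone 0.2258; Meridian Ward 0.1597.
Unrounded shares: North Borough 1,716.57; Summit District 2,989.88; Thornfield Precinct 1,340.58; Riverside Zone 2,221.61; Meridian Ward 1,571.36.
Rounded to nearest $1: North Borough $1,717; Summit District $2,990; Thornfield Precinct $1,341; Riverside Zone $2,222; Meridian Ward $1,571. Sum = $9,841.
Difference $9,840 − $9,841 = −$1 applied to largest allocation (Summit District): Summit District becomes $2,989.

North Borough: $1,717; Summit District: $2,989; Thornfield Precinct: $1,341; Riverside Zone: $2,222; Meridian Ward: $1,571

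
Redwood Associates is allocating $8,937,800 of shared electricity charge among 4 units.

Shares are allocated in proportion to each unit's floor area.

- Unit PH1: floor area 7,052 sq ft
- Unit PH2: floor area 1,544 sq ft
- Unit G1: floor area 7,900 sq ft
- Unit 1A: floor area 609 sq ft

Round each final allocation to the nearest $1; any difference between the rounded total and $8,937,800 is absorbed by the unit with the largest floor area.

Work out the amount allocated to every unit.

Total floor area = 17,105.
Pro-rata amounts: Unit PH1 7,052/17,105 × $8,937,800 = 3,684,850.37; Unit PH2 1,544/17,105 × $8,937,800 = 806,779.49; Unit G1 7,900/17,105 × $8,937,800 = 4,127,952.06; Unit 1A 609/17,105 × $8,937,800 = 318,218.08.
Rounded to nearest $1: Unit PH1 $3,684,850; Unit PH2 $806,779; Unit G1 $4,127,952; Unit 1A $318,218. Sum = $8,937,799.
Difference $8,937,800 − $8,937,799 = +$1 applied to largest floor area (Unit G1): Unit G1 becomes $4,127,953.

Unit PH1: $3,684,850 · Unit PH2: $806,779 · Unit G1: $4,127,953 · Unit 1A: $318,218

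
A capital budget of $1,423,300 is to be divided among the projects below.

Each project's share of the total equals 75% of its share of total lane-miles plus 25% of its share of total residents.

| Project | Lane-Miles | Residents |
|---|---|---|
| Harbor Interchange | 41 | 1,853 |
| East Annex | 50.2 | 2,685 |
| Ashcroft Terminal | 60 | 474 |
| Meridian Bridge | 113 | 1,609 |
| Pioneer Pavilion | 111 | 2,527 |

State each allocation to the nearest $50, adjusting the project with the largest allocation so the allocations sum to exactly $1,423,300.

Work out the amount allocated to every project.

Harbor Interchange: $188,700 | East Annex: $247,250 | Ashcroft Terminal: $189,150 | Meridian Bridge: $384,100 | Pioneer Pavilion: $414,100

Lane-miles total 375.2; residents total 9,148.
Composite weights (75% lane-miles + 25% residents): Harbor Interchange 0.1326; East Annex 0.1737; Ashcroft Terminal 0.1329; Meridian Bridge 0.2699; Pioneer Pavilion 0.2909.
Proportional shares: Harbor Interchange 188,723.57; East Annex 247,260.20; Ashcroft Terminal 189,141.89; Meridian Bridge 384,078.77; Pioneer Pavilion 414,095.58.
Rounded to nearest $50: Harbor Interchange $188,700; East Annex $247,250; Ashcroft Terminal $189,150; Meridian Bridge $384,100; Pioneer Pavilion $414,100. Sum = $1,423,300.
Sum already equals the total — no adjustment.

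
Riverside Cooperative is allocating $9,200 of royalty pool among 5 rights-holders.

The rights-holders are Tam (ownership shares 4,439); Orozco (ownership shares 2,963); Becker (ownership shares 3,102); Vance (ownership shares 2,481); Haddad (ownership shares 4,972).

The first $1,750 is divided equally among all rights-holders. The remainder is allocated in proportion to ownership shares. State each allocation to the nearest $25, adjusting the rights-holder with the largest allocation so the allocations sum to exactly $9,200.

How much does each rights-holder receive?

Tam: $2,200 · Orozco: $1,575 · Becker: $1,625 · Vance: $1,375 · Haddad: $2,425

Equal tier: $1,750 ÷ 5 = $350 apiece.
Remainder $7,450 by ownership shares (total 17,957): Tam 1,841.65 → $1,850; Orozco 1,229.29 → $1,225; Becker 1,286.96 → $1,275; Vance 1,029.32 → $1,025; Haddad 2,062.78 → $2,075.
Totals: Tam $350 + $1,850 = $2,200; Orozco $350 + $1,225 = $1,575; Becker $350 + $1,275 = $1,625; Vance $350 + $1,025 = $1,375; Haddad $350 + $2,075 = $2,425.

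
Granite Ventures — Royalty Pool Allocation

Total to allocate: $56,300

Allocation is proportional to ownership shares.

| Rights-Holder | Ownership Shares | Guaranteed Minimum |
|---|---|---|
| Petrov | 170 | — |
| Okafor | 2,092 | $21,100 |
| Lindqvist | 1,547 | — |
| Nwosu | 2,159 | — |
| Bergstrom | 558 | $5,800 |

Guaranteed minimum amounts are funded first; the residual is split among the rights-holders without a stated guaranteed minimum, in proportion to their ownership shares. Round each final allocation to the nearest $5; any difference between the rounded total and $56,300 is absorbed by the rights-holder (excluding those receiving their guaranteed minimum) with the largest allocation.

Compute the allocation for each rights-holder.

Fund the minimums — Okafor $21,100; Bergstrom $5,800. Balance $29,400.
Balance split over remaining ownership shares 3,876: Petrov 1,289.47 → $1,290; Lindqvist 11,734.21 → $11,735; Nwosu 16,376.32 → $16,375.

Petrov: $1,290; Okafor: $21,100; Lindqvist: $11,735; Nwosu: $16,375; Bergstrom: $5,800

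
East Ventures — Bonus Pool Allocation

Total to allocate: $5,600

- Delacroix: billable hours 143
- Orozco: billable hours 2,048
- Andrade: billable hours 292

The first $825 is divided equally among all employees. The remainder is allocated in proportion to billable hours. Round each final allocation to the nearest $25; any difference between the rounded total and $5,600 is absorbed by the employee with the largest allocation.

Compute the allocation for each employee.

Equal tier: $825 ÷ 3 = $275 apiece.
Remainder $4,775 by billable hours (total 2,483): Delacroix 275.00 → $275; Orozco 3,938.46 → $3,950; Andrade 561.54 → $550.
Totals: Delacroix $275 + $275 = $550; Orozco $275 + $3,950 = $4,225; Andrade $275 + $550 = $825.

Delacroix: $550; Orozco: $4,225; Andrade: $825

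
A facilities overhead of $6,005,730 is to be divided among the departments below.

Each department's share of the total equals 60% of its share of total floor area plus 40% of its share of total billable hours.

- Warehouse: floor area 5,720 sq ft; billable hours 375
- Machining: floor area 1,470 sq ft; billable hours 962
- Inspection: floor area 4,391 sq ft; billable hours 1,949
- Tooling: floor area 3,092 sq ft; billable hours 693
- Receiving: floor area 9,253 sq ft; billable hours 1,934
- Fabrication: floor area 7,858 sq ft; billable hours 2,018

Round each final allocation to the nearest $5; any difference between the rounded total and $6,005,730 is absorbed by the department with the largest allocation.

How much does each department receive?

Floor area total 31,784; billable hours total 7,931.
Composite weights (60% floor area + 40% billable hours): Warehouse 0.1269; Machining 0.0763; Inspection 0.1812; Tooling 0.0933; Receiving 0.2722; Fabrication 0.2501.
Proportional shares: Warehouse 762,078.99; Machining 458,046.72; Inspection 1,088,169.70; Tooling 560,457.41; Receiving 1,634,844.30; Fabrication 1,502,132.89.
At nearest $5: Warehouse $762,080; Machining $458,045; Inspection $1,088,170; Tooling $560,455; Receiving $1,634,845; Fabrication $1,502,135. Sum = $6,005,730.
No rounding difference to absorb.

Warehouse: $762,080; Machining: $458,045; Inspection: $1,088,170; Tooling: $560,455; Receiving: $1,634,845; Fabrication: $1,502,135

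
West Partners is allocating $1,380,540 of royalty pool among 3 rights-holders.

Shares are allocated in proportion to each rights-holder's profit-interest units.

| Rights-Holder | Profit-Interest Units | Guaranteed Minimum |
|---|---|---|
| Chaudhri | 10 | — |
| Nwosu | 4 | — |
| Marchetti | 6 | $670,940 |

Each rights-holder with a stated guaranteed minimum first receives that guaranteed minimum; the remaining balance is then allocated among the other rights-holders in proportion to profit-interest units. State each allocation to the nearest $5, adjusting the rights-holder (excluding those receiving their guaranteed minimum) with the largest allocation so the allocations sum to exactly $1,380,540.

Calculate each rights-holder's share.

Fund the minimums — Marchetti $670,940. Remaining pool $709,600.
Remaining pool split over remaining profit-interest units 14: Chaudhri 506,857.14 → $506,855; Nwosu 202,742.86 → $202,745.

Chaudhri: $506,855; Nwosu: $202,745; Marchetti: $670,940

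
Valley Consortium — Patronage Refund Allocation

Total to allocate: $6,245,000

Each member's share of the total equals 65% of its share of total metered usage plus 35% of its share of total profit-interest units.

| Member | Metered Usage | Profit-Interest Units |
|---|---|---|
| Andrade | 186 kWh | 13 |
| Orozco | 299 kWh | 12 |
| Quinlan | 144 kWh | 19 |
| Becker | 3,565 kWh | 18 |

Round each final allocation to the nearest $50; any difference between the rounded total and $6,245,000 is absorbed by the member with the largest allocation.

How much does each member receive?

Metered usage total 4,194; profit-interest units total 62.
Blended shares (65% metered usage + 35% profit-interest units): Andrade 0.1022; Orozco 0.1141; Quinlan 0.1296; Becker 0.6541.
Proportional shares: Andrade 638,326.38; Orozco 712,441.75; Quinlan 809,200.00; Becker 4,085,031.87.
Rounded to nearest $50: Andrade $638,350; Orozco $712,450; Quinlan $809,200; Becker $4,085,050. Sum = $6,245,050.
Difference $6,245,000 − $6,245,050 = −$50 applied to largest allocation (Becker): Becker becomes $4,085,000.

Andrade: $638,350 | Orozco: $712,450 | Quinlan: $809,200 | Becker: $4,085,000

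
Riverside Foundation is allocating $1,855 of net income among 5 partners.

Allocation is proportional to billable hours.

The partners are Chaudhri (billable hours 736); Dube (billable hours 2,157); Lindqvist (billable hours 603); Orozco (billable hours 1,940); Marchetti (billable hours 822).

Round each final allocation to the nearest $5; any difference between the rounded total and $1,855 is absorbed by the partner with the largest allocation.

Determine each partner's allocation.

Total billable hours = 6,258.
Raw shares: Chaudhri 736/6,258 × $1,855 = 218.17; Dube 2,157/6,258 × $1,855 = 639.38; Lindqvist 603/6,258 × $1,855 = 178.74; Orozco 1,940/6,258 × $1,855 = 575.06; Marchetti 822/6,258 × $1,855 = 243.66.
After rounding ($5): Chaudhri $220; Dube $640; Lindqvist $180; Orozco $575; Marchetti $245. Sum = $1,860.
Difference $1,855 − $1,860 = −$5 applied to largest allocation (Dube): Dube becomes $635.

Chaudhri: $220; Dube: $635; Lindqvist: $180; Orozco: $575; Marchetti: $245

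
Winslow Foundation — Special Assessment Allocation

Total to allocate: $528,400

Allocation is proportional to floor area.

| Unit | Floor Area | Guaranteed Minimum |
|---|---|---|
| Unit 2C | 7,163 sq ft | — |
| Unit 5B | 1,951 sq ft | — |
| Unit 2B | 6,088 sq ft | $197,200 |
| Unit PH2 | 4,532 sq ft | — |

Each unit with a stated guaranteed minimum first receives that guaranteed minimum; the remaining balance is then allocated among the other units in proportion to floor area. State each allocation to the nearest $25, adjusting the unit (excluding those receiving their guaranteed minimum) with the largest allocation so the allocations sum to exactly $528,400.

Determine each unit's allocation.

Guaranteed amounts: Unit 2B $197,200. Remaining pool $331,200.
Remaining pool split over remaining floor area 13,646: Unit 2C 173,852.09 → $173,850; Unit 5B 47,352.43 → $47,350; Unit PH2 109,995.49 → $110,000.

Unit 2C: $173,850; Unit 5B: $47,350; Unit 2B: $197,200; Unit PH2: $110,000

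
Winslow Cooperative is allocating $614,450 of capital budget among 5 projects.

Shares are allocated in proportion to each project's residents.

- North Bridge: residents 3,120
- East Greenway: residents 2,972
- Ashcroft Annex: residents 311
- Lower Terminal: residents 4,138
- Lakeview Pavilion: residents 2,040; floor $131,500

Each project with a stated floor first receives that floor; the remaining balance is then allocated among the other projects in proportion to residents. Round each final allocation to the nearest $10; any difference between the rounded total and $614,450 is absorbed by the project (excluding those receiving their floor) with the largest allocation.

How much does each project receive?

North Bridge: $142,950; East Greenway: $136,170; Ashcroft Annex: $14,250; Lower Terminal: $189,580; Lakeview Pavilion: $131,500

Fund the minimums — Lakeview Pavilion $131,500. Remaining pool $482,950.
Remaining pool split over remaining residents 10,541: North Bridge 142,946.97 → $142,950; East Greenway 136,166.15 → $136,170; Ashcroft Annex 14,248.88 → $14,250; Lower Terminal 189,588.00 → $189,590.
Rounding difference −$10 applied to Lower Terminal → $189,580.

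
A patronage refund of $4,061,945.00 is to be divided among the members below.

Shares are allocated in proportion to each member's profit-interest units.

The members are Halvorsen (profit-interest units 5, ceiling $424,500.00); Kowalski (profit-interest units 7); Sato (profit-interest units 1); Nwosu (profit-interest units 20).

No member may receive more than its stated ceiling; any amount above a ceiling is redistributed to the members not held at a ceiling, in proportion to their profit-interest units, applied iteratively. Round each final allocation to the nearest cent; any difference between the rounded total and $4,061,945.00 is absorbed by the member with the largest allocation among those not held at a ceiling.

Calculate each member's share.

Halvorsen: $424,500.00; Kowalski: $909,361.25; Sato: $129,908.75; Nwosu: $2,598,175.00

Profit-interest units total: 33.
Proportional shares (ignoring caps): Halvorsen 615,446.2121; Kowalski 861,624.6970; Sato 123,089.2424; Nwosu 2,461,784.8485.
Held at cap: Halvorsen ($424,500.00); remaining pool $3,637,445.00 reallocated over remaining profit-interest units 28.
Shares after redistribution: Kowalski 909,361.2500 → $909,361.25; Sato 129,908.7500 → $129,908.75; Nwosu 2,598,175.0000 → $2,598,175.00.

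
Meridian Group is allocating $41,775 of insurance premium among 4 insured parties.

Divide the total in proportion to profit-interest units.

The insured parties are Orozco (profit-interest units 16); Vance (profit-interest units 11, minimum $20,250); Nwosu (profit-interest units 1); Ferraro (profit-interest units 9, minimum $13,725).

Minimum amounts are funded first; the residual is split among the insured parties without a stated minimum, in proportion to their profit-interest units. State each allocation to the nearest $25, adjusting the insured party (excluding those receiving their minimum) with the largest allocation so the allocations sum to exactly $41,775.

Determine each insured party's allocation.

Guaranteed amounts: Vance $20,250; Ferraro $13,725. Balance $7,800.
Balance split over remaining profit-interest units 17: Orozco 7,341.18 → $7,350; Nwosu 458.82 → $450.

Orozco: $7,350 · Vance: $20,250 · Nwosu: $450 · Ferraro: $13,725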